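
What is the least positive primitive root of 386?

5

φ(386) = φ(2)·φ(193) = 1·192 = 192 = 2^6 · 3.
g is a primitive root iff g^(192/q) ≢ 1 (mod 386) for each prime q ∈ {2, 3}.
g = 2: gcd(2, 386) = 2 > 1, not a unit — skip.
g = 3: 3^96 ≡ 1 — hits 1, so not a primitive root.
g = 4: gcd(4, 386) = 2 > 1, not a unit — skip.
g = 5: 5^96 ≡ 385; 5^64 ≡ 277 — none is 1, so 5 is a primitive root.
So 5 is the smallest generator of (Z/386Z)^×.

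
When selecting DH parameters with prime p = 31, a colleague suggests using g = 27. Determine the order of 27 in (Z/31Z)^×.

10

Since 27 ∈ (Z/31Z)^×, its order divides φ(31) = 31 − 1 = 30 = 2 · 3 · 5.
Divisors of 30: 1, 2, 3, 5, 6, 10, 15, 30.
Compute 27^d (mod 31) for the divisors d until we hit 1:
27^1 ≡ 27
27^2 ≡ 16
27^3 ≡ 29
27^5 ≡ 30
27^6 ≡ 4
27^10 ≡ 1
Hence ord(27) = 10.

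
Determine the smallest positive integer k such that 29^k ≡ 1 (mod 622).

ord(29) | φ(622) = φ(2)·φ(311) = 1·310 = 310 = 2 · 5 · 31.
Divisors of 310: 1, 2, 5, 10, 31, 62, 155, 310.
Evaluate successive powers at the divisors of 310:
29^1 ≡ 29
29^2 ≡ 219
29^5 ≡ 77
29^10 ≡ 331
29^31 ≡ 305
29^62 ≡ 347
29^155 ≡ 621
29^310 ≡ 1
Therefore the multiplicative order of 29 modulo 622 is 310.

310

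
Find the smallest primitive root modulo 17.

3

φ(17) = 17 − 1 = 16 = 2^4.
Test candidates g = 2, 3, … against the prime factors q ∈ {2} of φ(17): g is a generator iff g^(16/q) ≢ 1 for every such q.
g = 2: 2^8 ≡ 1 — hits 1, so not a primitive root.
g = 3: 3^8 ≡ 16 — none is 1, so 3 is a primitive root.
The smallest primitive root modulo 17 is 3.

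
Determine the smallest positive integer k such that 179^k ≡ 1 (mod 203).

Since 179 ∈ (Z/203Z)^×, its order divides φ(203) = φ(7·29) = (7−1)·(29−1) = 6·28 = 168 = 2^3 · 3 · 7.
Divisors of 168: 1, 2, 3, 4, 6, 7, 8, 12, 14, 21, 24, 28, 42, 56, 84, 168.
Check 179^d mod 203 for each divisor in increasing order:
179^1 ≡ 179 (mod 203)
179^2 ≡ 170 (mod 203)
179^3 ≡ 183 (mod 203)
179^4 ≡ 74 (mod 203)
179^6 ≡ 197 (mod 203)
179^7 ≡ 144 (mod 203)
179^8 ≡ 198 (mod 203)
179^12 ≡ 36 (mod 203)
179^14 ≡ 30 (mod 203)
179^21 ≡ 57 (mod 203)
179^24 ≡ 78 (mod 203)
179^28 ≡ 88 (mod 203)
179^42 ≡ 1 (mod 203) ✓
Hence ord(179) = 42.

42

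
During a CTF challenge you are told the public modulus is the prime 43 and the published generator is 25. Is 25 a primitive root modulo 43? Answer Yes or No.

No

φ(43) = 43 − 1 = 42 = 2 · 3 · 7.
25 is a primitive root mod 43 iff 25^(φ(43)/q) ≢ 1 for every prime q | φ(43), i.e. q ∈ {2, 3, 7}.
25^21 ≡ 1 (mod 43)  [q = 2: ≡ 1 ✗]
25^14 ≡ 6 (mod 43)  [q = 3: ≢ 1 ✓]
25^6 ≡ 41 (mod 43)  [q = 7: ≢ 1 ✓]
Since 25^21 ≡ 1, the order of 25 divides 21 < 42, so 25 is not a primitive root.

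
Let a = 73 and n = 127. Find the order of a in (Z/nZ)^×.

21

ord(73) | φ(127) = 127 − 1 = 126 = 2 · 3^2 · 7.
Divisors of 126: 1, 2, 3, 6, 7, 9, 14, 18, 21, 42, 63, 126.
Compute 73^d (mod 127) for the divisors d until we hit 1:
73^1 ≡ 73 (mod 127)
73^2 ≡ 122 (mod 127)
73^3 ≡ 16 (mod 127)
73^6 ≡ 2 (mod 127)
73^7 ≡ 19 (mod 127)
73^9 ≡ 32 (mod 127)
73^14 ≡ 107 (mod 127)
73^18 ≡ 8 (mod 127)
73^21 ≡ 1 (mod 127) ✓
Hence ord(73) = 21.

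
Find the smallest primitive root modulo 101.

2

φ(101) = 101 − 1 = 100 = 2^2 · 5^2.
Test candidates g = 2, 3, … against the prime factors q ∈ {2, 5} of φ(101): g is a generator iff g^(100/q) ≢ 1 for every such q.
g = 2: 2^50 ≡ 100; 2^20 ≡ 95 — none is 1, so 2 is a primitive root.
So 2 is the smallest generator of (Z/101Z)^×.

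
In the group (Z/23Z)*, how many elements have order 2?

1

φ(23) = 23 − 1 = 22 = 2 · 11.
In a cyclic group of order 22, there are φ(d) elements of order d for each divisor d of 22, and zero for non-divisors.
2 | 22, and φ(2) = 2 − 1 = 1.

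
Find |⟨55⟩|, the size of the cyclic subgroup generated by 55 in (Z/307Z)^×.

306

ord(55) | φ(307) = 307 − 1 = 306 = 2 · 3^2 · 17.
Divisors of 306: 1, 2, 3, 6, 9, 17, 18, 34, 51, 102, 153, 306.
Evaluate successive powers at the divisors of 306:
55^1 ≡ 55 (mod 307)
55^2 ≡ 262 (mod 307)
55^3 ≡ 288 (mod 307)
55^6 ≡ 54 (mod 307)
55^9 ≡ 202 (mod 307)
55^17 ≡ 33 (mod 307)
55^18 ≡ 280 (mod 307)
55^34 ≡ 168 (mod 307)
55^51 ≡ 18 (mod 307)
55^102 ≡ 17 (mod 307)
55^153 ≡ 306 (mod 307)
55^306 ≡ 1 (mod 307) ✓
The smallest such exponent is 306, so the order of 55 is 306.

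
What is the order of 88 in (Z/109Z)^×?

54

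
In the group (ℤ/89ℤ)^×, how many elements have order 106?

0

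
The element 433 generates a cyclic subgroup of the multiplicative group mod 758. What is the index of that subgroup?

2

ord(433) | φ(758) = φ(2)·φ(379) = 1·378 = 378 = 2 · 3^3 · 7.
Divisors of 378: 1, 2, 3, 6, 7, 9, 14, 18, 21, 27, 42, 54, 63, 126, 189, 378.
Evaluate successive powers at the divisors of 378:
433^1 ≡ 433 (mod 758)
433^2 ≡ 263 (mod 758)
433^3 ≡ 179 (mod 758)
433^6 ≡ 205 (mod 758)
433^7 ≡ 79 (mod 758)
433^9 ≡ 311 (mod 758)
433^14 ≡ 177 (mod 758)
433^18 ≡ 455 (mod 758)
433^21 ≡ 339 (mod 758)
433^27 ≡ 517 (mod 758)
433^42 ≡ 463 (mod 758)
433^54 ≡ 473 (mod 758)
433^63 ≡ 51 (mod 758)
433^126 ≡ 327 (mod 758)
433^189 ≡ 1 (mod 758) ✓
The order of 433 is 189, so the subgroup it generates has 189 elements.
[(Z/758Z)^× : ⟨433⟩] = 378/189 = 2.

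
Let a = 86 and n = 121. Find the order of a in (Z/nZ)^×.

55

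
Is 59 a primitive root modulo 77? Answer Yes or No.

No

77 = 7 · 11 is a product of two distinct odd primes, so (Z/77Z)^× ≅ (Z/7Z)^× × (Z/11Z)^× is not cyclic.
No primitive root modulo 77 exists; in particular 59 is not one.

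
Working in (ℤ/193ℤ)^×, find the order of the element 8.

Since 8 ∈ (Z/193Z)^×, its order divides φ(193) = 193 − 1 = 192 = 2^6 · 3.
Divisors of 192: 1, 2, 3, 4, 6, 8, 12, 16, 24, 32, 48, 64, 96, 192.
Evaluate successive powers at the divisors of 192:
8^1 ≡ 8 (mod 193)
8^2 ≡ 64 (mod 193)
8^3 ≡ 126 (mod 193)
8^4 ≡ 43 (mod 193)
8^6 ≡ 50 (mod 193)
8^8 ≡ 112 (mod 193)
8^12 ≡ 184 (mod 193)
8^16 ≡ 192 (mod 193)
8^24 ≡ 81 (mod 193)
8^32 ≡ 1 (mod 193) ✓
Hence ord(8) = 32.

32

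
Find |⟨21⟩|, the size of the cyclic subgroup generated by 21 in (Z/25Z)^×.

5

The order of 21 must divide φ(25) = φ(5^2) = 5·(5−1) = 20 = 2^2 · 5.
Divisors of 20: 1, 2, 4, 5, 10, 20.
Test each divisor d:
21^1 ≡ 21 (mod 25)
21^2 ≡ 16 (mod 25)
21^4 ≡ 6 (mod 25)
21^5 ≡ 1 (mod 25) ✓
The smallest such exponent is 5, so the order of 21 is 5.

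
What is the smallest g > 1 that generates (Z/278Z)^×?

3

φ(278) = φ(2)·φ(139) = 1·138 = 138 = 2 · 3 · 23.
Test candidates g = 2, 3, … against the prime factors q ∈ {2, 3, 23} of φ(278): g is a generator iff g^(138/q) ≢ 1 for every such q.
g = 2: gcd(2, 278) = 2 > 1, not a unit — skip.
g = 3: 3^69 ≡ 277; 3^46 ≡ 181; 3^6 ≡ 173 — none is 1, so 3 is a primitive root.
The smallest primitive root modulo 278 is 3.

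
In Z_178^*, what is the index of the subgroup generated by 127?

1

By Lagrange's theorem, ord_178(127) divides φ(178) = φ(2)·φ(89) = 1·88 = 88 = 2^3 · 11.
Divisors of 88: 1, 2, 4, 8, 11, 22, 44, 88.
Evaluate successive powers at the divisors of 88:
127^1 ≡ 127 (mod 178)
127^2 ≡ 109 (mod 178)
127^4 ≡ 133 (mod 178)
127^8 ≡ 67 (mod 178)
127^11 ≡ 101 (mod 178)
127^22 ≡ 55 (mod 178)
127^44 ≡ 177 (mod 178)
127^88 ≡ 1 (mod 178) ✓
Thus |⟨127⟩| = ord(127) = 88.
Index = |(Z/178Z)^×| / |⟨127⟩| = 88 / 88 = 1.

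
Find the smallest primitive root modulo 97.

5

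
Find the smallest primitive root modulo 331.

φ(331) = 331 − 1 = 330 = 2 · 3 · 5 · 11.
Test candidates g = 2, 3, … against the prime factors q ∈ {2, 3, 5, 11} of φ(331): g is a generator iff g^(330/q) ≢ 1 for every such q.
g = 2: 2^165 ≡ 330; 2^110 ≡ 299; 2^66 ≡ 64; 2^30 ≡ 1 — hits 1, so not a primitive root.
g = 3: 3^165 ≡ 330; 3^110 ≡ 299; 3^66 ≡ 64; 3^30 ≡ 270 — none is 1, so 3 is a primitive root.
So 3 is the smallest generator of (Z/331Z)^×.

3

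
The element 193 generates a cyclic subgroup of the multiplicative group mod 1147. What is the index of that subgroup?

18

Since 193 ∈ (Z/1147Z)^×, its order divides φ(1147) = φ(31·37) = (31−1)·(37−1) = 30·36 = 1080 = 2^3 · 3^3 · 5.
Divisors of 1080: 1, 2, 3, 4, 5, 6, 8, 9, 10, 12, 15, 18, 20, 24, 27, 30, 36, 40, 45, 54, 60, 72, 90, 108, 120, 135, 180, 216, 270, 360, 540, 1080.
Check 193^d mod 1147 for each divisor in increasing order:
193^1 ≡ 193 (mod 1147)
193^2 ≡ 545 (mod 1147)
193^3 ≡ 808 (mod 1147)
193^4 ≡ 1099 (mod 1147)
193^5 ≡ 1059 (mod 1147)
193^6 ≡ 221 (mod 1147)
193^8 ≡ 10 (mod 1147)
193^9 ≡ 783 (mod 1147)
193^10 ≡ 862 (mod 1147)
193^12 ≡ 667 (mod 1147)
193^15 ≡ 993 (mod 1147)
193^18 ≡ 591 (mod 1147)
193^20 ≡ 935 (mod 1147)
193^24 ≡ 1000 (mod 1147)
193^27 ≡ 512 (mod 1147)
193^30 ≡ 776 (mod 1147)
193^36 ≡ 593 (mod 1147)
193^40 ≡ 211 (mod 1147)
193^45 ≡ 931 (mod 1147)
193^54 ≡ 628 (mod 1147)
193^60 ≡ 1 (mod 1147) ✓
So ord_1147(193) = 60, hence |⟨193⟩| = 60.
The index is φ(1147) / ord(193) = 1080 / 60 = 18.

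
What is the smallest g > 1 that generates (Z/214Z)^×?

5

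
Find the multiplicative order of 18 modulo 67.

66

The order of 18 must divide φ(67) = 67 − 1 = 66 = 2 · 3 · 11.
Divisors of 66: 1, 2, 3, 6, 11, 22, 33, 66.
Evaluate successive powers at the divisors of 66:
18^1 ≡ 18 (mod 67)
18^2 ≡ 56 (mod 67)
18^3 ≡ 3 (mod 67)
18^6 ≡ 9 (mod 67)
18^11 ≡ 38 (mod 67)
18^22 ≡ 37 (mod 67)
18^33 ≡ 66 (mod 67)
18^66 ≡ 1 (mod 67) ✓
So ord_67(18) = 66.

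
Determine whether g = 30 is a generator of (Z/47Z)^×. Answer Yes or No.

Yes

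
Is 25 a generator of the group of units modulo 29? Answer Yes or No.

No

φ(29) = 29 − 1 = 28 = 2^2 · 7.
An element g generates (Z/29Z)^× iff g^(28/q) ≢ 1 (mod 29) for each prime q ∈ {2, 7}.
25^14 ≡ 1 (mod 29)  [q = 2: ≡ 1 ✗]
25^4 ≡ 24 (mod 29)  [q = 7: ≢ 1 ✓]
The check at q = 2 fails, so 25 generates a proper subgroup.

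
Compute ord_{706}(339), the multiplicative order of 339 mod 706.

Since 339 ∈ (Z/706Z)^×, its order divides φ(706) = φ(2)·φ(353) = 1·352 = 352 = 2^5 · 11.
Divisors of 352: 1, 2, 4, 8, 11, 16, 22, 32, 44, 88, 176, 352.
Check 339^d mod 706 for each divisor in increasing order:
339^1 ≡ 339 (mod 706)
339^2 ≡ 549 (mod 706)
339^4 ≡ 645 (mod 706)
339^8 ≡ 191 (mod 706)
339^11 ≡ 101 (mod 706)
339^16 ≡ 475 (mod 706)
339^22 ≡ 317 (mod 706)
339^32 ≡ 411 (mod 706)
339^44 ≡ 237 (mod 706)
339^88 ≡ 395 (mod 706)
339^176 ≡ 705 (mod 706)
339^352 ≡ 1 (mod 706) ✓
Therefore the multiplicative order of 339 modulo 706 is 352.

352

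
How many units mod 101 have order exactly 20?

8

φ(101) = 101 − 1 = 100 = 2^2 · 5^2.
(Z/101Z)^× is cyclic (|G| = 100); a cyclic group of order m has exactly φ(d) elements of each order d | m, and none otherwise.
20 = 2^2 · 5 divides 100, and φ(20) = 8.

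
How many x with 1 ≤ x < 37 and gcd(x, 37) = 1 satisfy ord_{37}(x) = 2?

1

φ(37) = 37 − 1 = 36 = 2^2 · 3^2.
In a cyclic group of order 36, there are φ(d) elements of order d for each divisor d of 36, and zero for non-divisors.
2 | 36, and φ(2) = 2 − 1 = 1.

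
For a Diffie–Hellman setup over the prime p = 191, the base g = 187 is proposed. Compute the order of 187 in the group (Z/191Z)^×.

The order of 187 must divide φ(191) = 191 − 1 = 190 = 2 · 5 · 19.
Divisors of 190: 1, 2, 5, 10, 19, 38, 95, 190.
Evaluate successive powers at the divisors of 190:
187^1 ≡ 187 (mod 191)
187^2 ≡ 16 (mod 191)
187^5 ≡ 122 (mod 191)
187^10 ≡ 177 (mod 191)
187^19 ≡ 142 (mod 191)
187^38 ≡ 109 (mod 191)
187^95 ≡ 190 (mod 191)
187^190 ≡ 1 (mod 191) ✓
Therefore the multiplicative order of 187 modulo 191 is 190.

190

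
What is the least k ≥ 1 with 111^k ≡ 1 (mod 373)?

31

By Lagrange's theorem, ord_373(111) divides φ(373) = 373 − 1 = 372 = 2^2 · 3 · 31.
Divisors of 372: 1, 2, 3, 4, 6, 12, 31, 62, 93, 124, 186, 372.
Test each divisor d:
111^1 ≡ 111 (mod 373)
111^2 ≡ 12 (mod 373)
111^3 ≡ 213 (mod 373)
111^4 ≡ 144 (mod 373)
111^6 ≡ 236 (mod 373)
111^12 ≡ 119 (mod 373)
111^31 ≡ 1 (mod 373) ✓
Therefore the multiplicative order of 111 modulo 373 is 31.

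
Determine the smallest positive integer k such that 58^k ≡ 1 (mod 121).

55

The order of 58 must divide φ(121) = φ(11^2) = 11·(11−1) = 110 = 2 · 5 · 11.
Divisors of 110: 1, 2, 5, 10, 11, 22, 55, 110.
Evaluate successive powers at the divisors of 110:
58^1 ≡ 58 (mod 121)
58^2 ≡ 97 (mod 121)
58^5 ≡ 12 (mod 121)
58^10 ≡ 23 (mod 121)
58^11 ≡ 3 (mod 121)
58^22 ≡ 9 (mod 121)
58^55 ≡ 1 (mod 121) ✓
Hence ord(58) = 55.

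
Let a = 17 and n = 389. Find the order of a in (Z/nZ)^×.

97

ord(17) | φ(389) = 389 − 1 = 388 = 2^2 · 97.
Divisors of 388: 1, 2, 4, 97, 194, 388.
Test each divisor d:
17^1 ≡ 17 (mod 389)
17^2 ≡ 289 (mod 389)
17^4 ≡ 275 (mod 389)
17^97 ≡ 1 (mod 389) ✓
So ord_389(17) = 97.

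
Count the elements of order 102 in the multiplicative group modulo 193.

φ(193) = 193 − 1 = 192 = 2^6 · 3.
Since (Z/193Z)^× is cyclic of order 192, the number of elements of order d is φ(d) when d | 192 and 0 otherwise.
102 does not divide 192, so no element of (Z/193Z)^× has order 102.

0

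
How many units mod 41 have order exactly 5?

4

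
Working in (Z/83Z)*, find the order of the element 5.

82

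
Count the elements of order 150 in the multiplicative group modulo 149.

φ(149) = 149 − 1 = 148 = 2^2 · 37.
(Z/149Z)^× is cyclic (|G| = 148); a cyclic group of order m has exactly φ(d) elements of each order d | m, and none otherwise.
Since 150 ∤ 148, the count is 0.

0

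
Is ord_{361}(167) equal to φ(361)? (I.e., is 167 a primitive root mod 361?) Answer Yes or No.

Yes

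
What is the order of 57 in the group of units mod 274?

Since 57 ∈ (Z/274Z)^×, its order divides φ(274) = φ(2)·φ(137) = 1·136 = 136 = 2^3 · 17.
Divisors of 136: 1, 2, 4, 8, 17, 34, 68, 136.
Compute 57^d (mod 274) for the divisors d until we hit 1:
57^1 ≡ 57 (mod 274)
57^2 ≡ 235 (mod 274)
57^4 ≡ 151 (mod 274)
57^8 ≡ 59 (mod 274)
57^17 ≡ 41 (mod 274)
57^34 ≡ 37 (mod 274)
57^68 ≡ 273 (mod 274)
57^136 ≡ 1 (mod 274) ✓
The smallest such exponent is 136, so the order of 57 is 136.

136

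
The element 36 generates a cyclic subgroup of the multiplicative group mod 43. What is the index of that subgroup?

14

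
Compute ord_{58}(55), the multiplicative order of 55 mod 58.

28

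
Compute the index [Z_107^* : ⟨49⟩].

2

ord(49) | φ(107) = 107 − 1 = 106 = 2 · 53.
Divisors of 106: 1, 2, 53, 106.
Evaluate successive powers at the divisors of 106:
49^1 ≡ 49 (mod 107)
49^2 ≡ 47 (mod 107)
49^53 ≡ 1 (mod 107) ✓
Thus |⟨49⟩| = ord(49) = 53.
Index = |(Z/107Z)^×| / |⟨49⟩| = 106 / 53 = 2.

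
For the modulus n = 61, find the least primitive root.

2

φ(61) = 61 − 1 = 60 = 2^2 · 3 · 5.
g is a primitive root iff g^(60/q) ≢ 1 (mod 61) for each prime q ∈ {2, 3, 5}.
g = 2: 2^30 ≡ 60; 2^20 ≡ 47; 2^12 ≡ 9 — none is 1, so 2 is a primitive root.
So 2 is the smallest generator of (Z/61Z)^×.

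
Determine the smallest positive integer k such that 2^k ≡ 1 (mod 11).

Since 2 ∈ (Z/11Z)^×, its order divides φ(11) = 11 − 1 = 10 = 2 · 5.
Divisors of 10: 1, 2, 5, 10.
Test each divisor d:
2^1 ≡ 2
2^2 ≡ 4
2^5 ≡ 10
2^10 ≡ 1
So ord_11(2) = 10.

10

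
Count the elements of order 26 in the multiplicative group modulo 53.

12

φ(53) = 53 − 1 = 52 = 2^2 · 13.
(Z/53Z)^× is cyclic (|G| = 52); a cyclic group of order m has exactly φ(d) elements of each order d | m, and none otherwise.
26 = 2 · 13 divides 52, and φ(26) = 12.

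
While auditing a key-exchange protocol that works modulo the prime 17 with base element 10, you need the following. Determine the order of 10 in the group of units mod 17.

16

The order of 10 must divide φ(17) = 17 − 1 = 16 = 2^4.
Divisors of 16: 1, 2, 4, 8, 16.
Compute 10^d (mod 17) for the divisors d until we hit 1:
10^1 ≡ 10
10^2 ≡ 15
10^4 ≡ 4
10^8 ≡ 16
10^16 ≡ 1
So ord_17(10) = 16.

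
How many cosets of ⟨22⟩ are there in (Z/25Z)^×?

1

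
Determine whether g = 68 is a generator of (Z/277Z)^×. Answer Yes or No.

φ(277) = 277 − 1 = 276 = 2^2 · 3 · 23.
It suffices to check that the order of 68 is not a proper divisor of 276: compute 68^(276/q) for q ∈ {2, 3, 23}.
68^138 ≡ 276 (mod 277)  [q = 2: ≢ 1 ✓]
68^92 ≡ 116 (mod 277)  [q = 3: ≢ 1 ✓]
68^12 ≡ 256 (mod 277)  [q = 23: ≢ 1 ✓]
None equal 1, so ord_277(68) = 276: 68 is a primitive root.

Yes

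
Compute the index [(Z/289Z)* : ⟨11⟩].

1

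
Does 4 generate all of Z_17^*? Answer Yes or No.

φ(17) = 17 − 1 = 16 = 2^4.
Test 4^(16/q) mod 17 for each prime factor q of 16:
4^8 ≡ 1 (mod 17)  [q = 2: ≡ 1 ✗]
Since 4^8 ≡ 1, the order of 4 divides 8 < 16, so 4 is not a primitive root.

No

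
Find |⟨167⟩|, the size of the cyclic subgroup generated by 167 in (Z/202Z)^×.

100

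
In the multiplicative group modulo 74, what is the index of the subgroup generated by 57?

ord(57) | φ(74) = φ(2)·φ(37) = 1·36 = 36 = 2^2 · 3^2.
Divisors of 36: 1, 2, 3, 4, 6, 9, 12, 18, 36.
Check 57^d mod 74 for each divisor in increasing order:
57^1 ≡ 57
57^2 ≡ 67
57^3 ≡ 45
57^4 ≡ 49
57^6 ≡ 27
57^9 ≡ 31
57^12 ≡ 63
57^18 ≡ 73
57^36 ≡ 1
Thus |⟨57⟩| = ord(57) = 36.
The index is φ(74) / ord(57) = 36 / 36 = 1.

1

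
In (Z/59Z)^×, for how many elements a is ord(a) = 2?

φ(59) = 59 − 1 = 58 = 2 · 29.
In a cyclic group of order 58, there are φ(d) elements of order d for each divisor d of 58, and zero for non-divisors.
2 | 58, and φ(2) = 2 − 1 = 1.

1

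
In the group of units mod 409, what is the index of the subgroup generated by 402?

17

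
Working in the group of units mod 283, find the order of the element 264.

47

Since 264 ∈ (Z/283Z)^×, its order divides φ(283) = 283 − 1 = 282 = 2 · 3 · 47.
Divisors of 282: 1, 2, 3, 6, 47, 94, 141, 282.
Check 264^d mod 283 for each divisor in increasing order:
264^1 ≡ 264 (mod 283)
264^2 ≡ 78 (mod 283)
264^3 ≡ 216 (mod 283)
264^6 ≡ 244 (mod 283)
264^47 ≡ 1 (mod 283) ✓
So ord_283(264) = 47.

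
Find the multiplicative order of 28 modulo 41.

40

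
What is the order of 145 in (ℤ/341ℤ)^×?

30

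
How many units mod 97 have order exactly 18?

φ(97) = 97 − 1 = 96 = 2^5 · 3.
(Z/97Z)^× is cyclic (|G| = 96); a cyclic group of order m has exactly φ(d) elements of each order d | m, and none otherwise.
18 does not divide 96, so no element of (Z/97Z)^× has order 18.

0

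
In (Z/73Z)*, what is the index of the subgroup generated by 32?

The order of 32 must divide φ(73) = 73 − 1 = 72 = 2^3 · 3^2.
Divisors of 72: 1, 2, 3, 4, 6, 8, 9, 12, 18, 24, 36, 72.
Test each divisor d:
32^1 ≡ 32 (mod 73)
32^2 ≡ 2 (mod 73)
32^3 ≡ 64 (mod 73)
32^4 ≡ 4 (mod 73)
32^6 ≡ 8 (mod 73)
32^8 ≡ 16 (mod 73)
32^9 ≡ 1 (mod 73) ✓
Thus |⟨32⟩| = ord(32) = 9.
The index is φ(73) / ord(32) = 72 / 9 = 8.

8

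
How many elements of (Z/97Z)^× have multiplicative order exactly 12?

4

φ(97) = 97 − 1 = 96 = 2^5 · 3.
Since (Z/97Z)^× is cyclic of order 96, the number of elements of order d is φ(d) when d | 96 and 0 otherwise.
12 = 2^2 · 3 divides 96, and φ(12) = 4.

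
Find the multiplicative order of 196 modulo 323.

72

By Lagrange's theorem, ord_323(196) divides φ(323) = φ(17·19) = (17−1)·(19−1) = 16·18 = 288 = 2^5 · 3^2.
Divisors of 288: 1, 2, 3, 4, 6, 8, 9, 12, 16, 18, 24, 32, 36, 48, 72, 96, 144, 288.
Test each divisor d:
196^1 ≡ 196
196^2 ≡ 302
196^3 ≡ 83
196^4 ≡ 118
196^6 ≡ 106
196^8 ≡ 35
196^9 ≡ 77
196^12 ≡ 254
196^16 ≡ 256
196^18 ≡ 115
196^24 ≡ 239
196^32 ≡ 290
196^36 ≡ 305
196^48 ≡ 273
196^72 ≡ 1
The smallest such exponent is 72, so the order of 196 is 72.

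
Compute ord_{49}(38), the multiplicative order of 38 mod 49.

42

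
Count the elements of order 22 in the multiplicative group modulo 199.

10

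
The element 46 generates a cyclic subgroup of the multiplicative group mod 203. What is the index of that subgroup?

14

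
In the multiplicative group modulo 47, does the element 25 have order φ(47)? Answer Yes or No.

φ(47) = 47 − 1 = 46 = 2 · 23.
An element g generates (Z/47Z)^× iff g^(46/q) ≢ 1 (mod 47) for each prime q ∈ {2, 23}.
25^23 ≡ 1 (mod 47)  [q = 2: ≡ 1 ✗]
25^2 ≡ 14 (mod 47)  [q = 23: ≢ 1 ✓]
25^23 ≡ 1 shows ord(25) | 23, strictly less than φ(47); not a primitive root.

No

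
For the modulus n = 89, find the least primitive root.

3

φ(89) = 89 − 1 = 88 = 2^3 · 11.
Test candidates g = 2, 3, … against the prime factors q ∈ {2, 11} of φ(89): g is a generator iff g^(88/q) ≢ 1 for every such q.
g = 2: 2^44 ≡ 1 — hits 1, so not a primitive root.
g = 3: 3^44 ≡ 88; 3^8 ≡ 64 — none is 1, so 3 is a primitive root.
Hence the least primitive root of 89 is 3.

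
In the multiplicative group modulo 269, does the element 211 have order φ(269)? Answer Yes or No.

No

φ(269) = 269 − 1 = 268 = 2^2 · 67.
211 is a primitive root mod 269 iff 211^(φ(269)/q) ≢ 1 for every prime q | φ(269), i.e. q ∈ {2, 67}.
211^134 ≡ 1 (mod 269)  [q = 2: ≡ 1 ✗]
211^4 ≡ 204 (mod 269)  [q = 67: ≢ 1 ✓]
Since 211^134 ≡ 1, the order of 211 divides 134 < 268, so 211 is not a primitive root.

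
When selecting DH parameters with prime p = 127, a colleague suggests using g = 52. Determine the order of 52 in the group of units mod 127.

By Lagrange's theorem, ord_127(52) divides φ(127) = 127 − 1 = 126 = 2 · 3^2 · 7.
Divisors of 126: 1, 2, 3, 6, 7, 9, 14, 18, 21, 42, 63, 126.
Compute 52^d (mod 127) for the divisors d until we hit 1:
52^1 ≡ 52
52^2 ≡ 37
52^3 ≡ 19
52^6 ≡ 107
52^7 ≡ 103
52^9 ≡ 1
The smallest such exponent is 9, so the order of 52 is 9.

9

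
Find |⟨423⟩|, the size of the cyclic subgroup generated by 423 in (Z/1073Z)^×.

The order of 423 must divide φ(1073) = φ(29·37) = (29−1)·(37−1) = 28·36 = 1008 = 2^4 · 3^2 · 7.
Divisors of 1008: 1, 2, 3, 4, 6, 7, 8, 9, 12, 14, 16, 18, 21, 24, 28, 36, 42, 48, 56, 63, 72, 84, 112, 126, 144, 168, 252, 336, 504, 1008.
Test each divisor d:
423^1 ≡ 423 (mod 1073)
423^2 ≡ 811 (mod 1073)
423^3 ≡ 766 (mod 1073)
423^4 ≡ 1045 (mod 1073)
423^6 ≡ 898 (mod 1073)
423^7 ≡ 12 (mod 1073)
423^8 ≡ 784 (mod 1073)
423^9 ≡ 75 (mod 1073)
423^12 ≡ 581 (mod 1073)
423^14 ≡ 144 (mod 1073)
423^16 ≡ 900 (mod 1073)
423^18 ≡ 260 (mod 1073)
423^21 ≡ 655 (mod 1073)
423^24 ≡ 639 (mod 1073)
423^28 ≡ 349 (mod 1073)
423^36 ≡ 1 (mod 1073) ✓
So ord_1073(423) = 36.

36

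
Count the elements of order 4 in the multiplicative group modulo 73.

2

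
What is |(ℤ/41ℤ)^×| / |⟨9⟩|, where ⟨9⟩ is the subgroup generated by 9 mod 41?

ord(9) | φ(41) = 41 − 1 = 40 = 2^3 · 5.
Divisors of 40: 1, 2, 4, 5, 8, 10, 20, 40.
Check 9^d mod 41 for each divisor in increasing order:
9^1 ≡ 9 (mod 41)
9^2 ≡ 40 (mod 41)
9^4 ≡ 1 (mod 41) ✓
Thus |⟨9⟩| = ord(9) = 4.
[(Z/41Z)^× : ⟨9⟩] = 40/4 = 10.

10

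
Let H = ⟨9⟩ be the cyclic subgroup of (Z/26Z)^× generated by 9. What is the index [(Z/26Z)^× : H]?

The order of 9 must divide φ(26) = φ(2)·φ(13) = 1·12 = 12 = 2^2 · 3.
Divisors of 12: 1, 2, 3, 4, 6, 12.
Compute 9^d (mod 26) for the divisors d until we hit 1:
9^1 ≡ 9 (mod 26)
9^2 ≡ 3 (mod 26)
9^3 ≡ 1 (mod 26) ✓
So ord_26(9) = 3, hence |⟨9⟩| = 3.
[(Z/26Z)^× : ⟨9⟩] = 12/3 = 4.

4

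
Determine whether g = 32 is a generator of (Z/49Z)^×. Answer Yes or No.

No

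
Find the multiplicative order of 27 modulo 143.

Since 27 ∈ (Z/143Z)^×, its order divides φ(143) = φ(11·13) = (11−1)·(13−1) = 10·12 = 120 = 2^3 · 3 · 5.
Divisors of 120: 1, 2, 3, 4, 5, 6, 8, 10, 12, 15, 20, 24, 30, 40, 60, 120.
Check 27^d mod 143 for each divisor in increasing order:
27^1 ≡ 27
27^2 ≡ 14
27^3 ≡ 92
27^4 ≡ 53
27^5 ≡ 1
Therefore the multiplicative order of 27 modulo 143 is 5.

5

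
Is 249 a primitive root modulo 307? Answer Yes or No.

Yes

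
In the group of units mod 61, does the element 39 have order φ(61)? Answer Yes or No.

No

φ(61) = 61 − 1 = 60 = 2^2 · 3 · 5.
Test 39^(60/q) mod 61 for each prime factor q of 60:
39^30 ≡ 1 (mod 61)  [q = 2: ≡ 1 ✗]
39^20 ≡ 47 (mod 61)  [q = 3: ≢ 1 ✓]
39^12 ≡ 9 (mod 61)  [q = 5: ≢ 1 ✓]
Since 39^30 ≡ 1, the order of 39 divides 30 < 60, so 39 is not a primitive root.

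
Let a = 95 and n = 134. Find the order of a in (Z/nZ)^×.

ord(95) | φ(134) = φ(2)·φ(67) = 1·66 = 66 = 2 · 3 · 11.
Divisors of 66: 1, 2, 3, 6, 11, 22, 33, 66.
Check 95^d mod 134 for each divisor in increasing order:
95^1 ≡ 95
95^2 ≡ 47
95^3 ≡ 43
95^6 ≡ 107
95^11 ≡ 105
95^22 ≡ 37
95^33 ≡ 133
95^66 ≡ 1
So ord_134(95) = 66.

66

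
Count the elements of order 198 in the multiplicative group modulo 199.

φ(199) = 199 − 1 = 198 = 2 · 3^2 · 11.
In a cyclic group of order 198, there are φ(d) elements of order d for each divisor d of 198, and zero for non-divisors.
198 = 2 · 3^2 · 11 divides 198, and φ(198) = 60.

60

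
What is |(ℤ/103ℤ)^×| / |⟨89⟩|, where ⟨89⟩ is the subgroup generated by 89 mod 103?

ord(89) | φ(103) = 103 − 1 = 102 = 2 · 3 · 17.
Divisors of 102: 1, 2, 3, 6, 17, 34, 51, 102.
Test each divisor d:
89^1 ≡ 89 (mod 103)
89^2 ≡ 93 (mod 103)
89^3 ≡ 37 (mod 103)
89^6 ≡ 30 (mod 103)
89^17 ≡ 102 (mod 103)
89^34 ≡ 1 (mod 103) ✓
Thus |⟨89⟩| = ord(89) = 34.
The index is φ(103) / ord(89) = 102 / 34 = 3.

3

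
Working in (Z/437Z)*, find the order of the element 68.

The order of 68 must divide φ(437) = φ(19·23) = (19−1)·(23−1) = 18·22 = 396 = 2^2 · 3^2 · 11.
Divisors of 396: 1, 2, 3, 4, 6, 9, 11, 12, 18, 22, 33, 36, 44, 66, 99, 132, 198, 396.
Check 68^d mod 437 for each divisor in increasing order:
68^1 ≡ 68 (mod 437)
68^2 ≡ 254 (mod 437)
68^3 ≡ 229 (mod 437)
68^4 ≡ 277 (mod 437)
68^6 ≡ 1 (mod 437) ✓
Hence ord(68) = 6.

6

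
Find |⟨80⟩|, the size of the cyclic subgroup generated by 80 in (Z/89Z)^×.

44

ord(80) | φ(89) = 89 − 1 = 88 = 2^3 · 11.
Divisors of 88: 1, 2, 4, 8, 11, 22, 44, 88.
Test each divisor d:
80^1 ≡ 80
80^2 ≡ 81
80^4 ≡ 64
80^8 ≡ 2
80^11 ≡ 55
80^22 ≡ 88
80^44 ≡ 1
The smallest such exponent is 44, so the order of 80 is 44.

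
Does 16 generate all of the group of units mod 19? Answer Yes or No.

φ(19) = 19 − 1 = 18 = 2 · 3^2.
Test 16^(18/q) mod 19 for each prime factor q of 18:
16^9 ≡ 1 (mod 19)  [q = 2: ≡ 1 ✗]
16^6 ≡ 7 (mod 19)  [q = 3: ≢ 1 ✓]
The check at q = 2 fails, so 16 generates a proper subgroup.

No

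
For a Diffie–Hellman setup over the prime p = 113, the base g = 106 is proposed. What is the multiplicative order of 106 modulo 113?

The order of 106 must divide φ(113) = 113 − 1 = 112 = 2^4 · 7.
Divisors of 112: 1, 2, 4, 7, 8, 14, 16, 28, 56, 112.
Test each divisor d:
106^1 ≡ 106 (mod 113)
106^2 ≡ 49 (mod 113)
106^4 ≡ 28 (mod 113)
106^7 ≡ 1 (mod 113) ✓
The smallest such exponent is 7, so the order of 106 is 7.

7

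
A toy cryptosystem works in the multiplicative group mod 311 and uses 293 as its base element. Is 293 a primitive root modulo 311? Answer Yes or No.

No

φ(311) = 311 − 1 = 310 = 2 · 5 · 31.
293 is a primitive root mod 311 iff 293^(φ(311)/q) ≢ 1 for every prime q | φ(311), i.e. q ∈ {2, 5, 31}.
293^155 ≡ 310 (mod 311)  [q = 2: ≢ 1 ✓]
293^62 ≡ 1 (mod 311)  [q = 5: ≡ 1 ✗]
293^10 ≡ 270 (mod 311)  [q = 31: ≢ 1 ✓]
The check at q = 5 fails, so 293 generates a proper subgroup.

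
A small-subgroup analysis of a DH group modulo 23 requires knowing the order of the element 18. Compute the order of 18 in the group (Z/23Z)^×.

11

By Lagrange's theorem, ord_23(18) divides φ(23) = 23 − 1 = 22 = 2 · 11.
Divisors of 22: 1, 2, 11, 22.
Compute 18^d (mod 23) for the divisors d until we hit 1:
18^1 ≡ 18
18^2 ≡ 2
18^11 ≡ 1
So ord_23(18) = 11.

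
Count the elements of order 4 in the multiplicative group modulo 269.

φ(269) = 269 − 1 = 268 = 2^2 · 67.
(Z/269Z)^× is cyclic (|G| = 268); a cyclic group of order m has exactly φ(d) elements of each order d | m, and none otherwise.
4 = 2^2 divides 268, and φ(4) = 2.

2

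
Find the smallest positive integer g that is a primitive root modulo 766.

φ(766) = φ(2)·φ(383) = 1·382 = 382 = 2 · 191.
g is a primitive root iff g^(382/q) ≢ 1 (mod 766) for each prime q ∈ {2, 191}.
g = 2: gcd(2, 766) = 2 > 1, not a unit — skip.
g = 3: 3^191 ≡ 1 — hits 1, so not a primitive root.
g = 4: gcd(4, 766) = 2 > 1, not a unit — skip.
g = 5: 5^191 ≡ 765; 5^2 ≡ 25 — none is 1, so 5 is a primitive root.
Hence the least primitive root of 766 is 5.

5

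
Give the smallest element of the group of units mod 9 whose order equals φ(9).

2

φ(9) = φ(3^2) = 3·(3−1) = 6 = 2 · 3.
g is a primitive root iff g^(6/q) ≢ 1 (mod 9) for each prime q ∈ {2, 3}.
g = 2: 2^3 ≡ 8; 2^2 ≡ 4 — none is 1, so 2 is a primitive root.
Hence the least primitive root of 9 is 2.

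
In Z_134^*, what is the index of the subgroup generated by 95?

1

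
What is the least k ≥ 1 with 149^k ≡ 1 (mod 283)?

The order of 149 must divide φ(283) = 283 − 1 = 282 = 2 · 3 · 47.
Divisors of 282: 1, 2, 3, 6, 47, 94, 141, 282.
Evaluate successive powers at the divisors of 282:
149^1 ≡ 149 (mod 283)
149^2 ≡ 127 (mod 283)
149^3 ≡ 245 (mod 283)
149^6 ≡ 29 (mod 283)
149^47 ≡ 282 (mod 283)
149^94 ≡ 1 (mod 283) ✓
The smallest such exponent is 94, so the order of 149 is 94.

94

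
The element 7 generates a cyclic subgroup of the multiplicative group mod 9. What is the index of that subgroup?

Since 7 ∈ (Z/9Z)^×, its order divides φ(9) = φ(3^2) = 3·(3−1) = 6 = 2 · 3.
Divisors of 6: 1, 2, 3, 6.
Compute 7^d (mod 9) for the divisors d until we hit 1:
7^1 ≡ 7
7^2 ≡ 4
7^3 ≡ 1
Thus |⟨7⟩| = ord(7) = 3.
The index is φ(9) / ord(7) = 6 / 3 = 2.

2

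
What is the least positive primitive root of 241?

φ(241) = 241 − 1 = 240 = 2^4 · 3 · 5.
g is a primitive root iff g^(240/q) ≢ 1 (mod 241) for each prime q ∈ {2, 3, 5}.
g = 2: 2^120 ≡ 1 — hits 1, so not a primitive root.
g = 3: 3^120 ≡ 1 — hits 1, so not a primitive root.
g = 4: 4^120 ≡ 1 — hits 1, so not a primitive root.
g = 5: 5^120 ≡ 1 — hits 1, so not a primitive root.
g = 6: 6^120 ≡ 1 — hits 1, so not a primitive root.
g = 7: 7^120 ≡ 240; 7^80 ≡ 15; 7^48 ≡ 91 — none is 1, so 7 is a primitive root.
So 7 is the smallest generator of (Z/241Z)^×.

7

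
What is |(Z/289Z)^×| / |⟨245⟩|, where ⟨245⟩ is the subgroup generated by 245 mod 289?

1

By Lagrange's theorem, ord_289(245) divides φ(289) = φ(17^2) = 17·(17−1) = 272 = 2^4 · 17.
Divisors of 272: 1, 2, 4, 8, 16, 17, 34, 68, 136, 272.
Test each divisor d:
245^1 ≡ 245 (mod 289)
245^2 ≡ 202 (mod 289)
245^4 ≡ 55 (mod 289)
245^8 ≡ 135 (mod 289)
245^16 ≡ 18 (mod 289)
245^17 ≡ 75 (mod 289)
245^34 ≡ 134 (mod 289)
245^68 ≡ 38 (mod 289)
245^136 ≡ 288 (mod 289)
245^272 ≡ 1 (mod 289) ✓
The order of 245 is 272, so the subgroup it generates has 272 elements.
The index is φ(289) / ord(245) = 272 / 272 = 1.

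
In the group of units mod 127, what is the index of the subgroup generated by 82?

2

ord(82) | φ(127) = 127 − 1 = 126 = 2 · 3^2 · 7.
Divisors of 126: 1, 2, 3, 6, 7, 9, 14, 18, 21, 42, 63, 126.
Check 82^d mod 127 for each divisor in increasing order:
82^1 ≡ 82
82^2 ≡ 120
82^3 ≡ 61
82^6 ≡ 38
82^7 ≡ 68
82^9 ≡ 32
82^14 ≡ 52
82^18 ≡ 8
82^21 ≡ 107
82^42 ≡ 19
82^63 ≡ 1
So ord_127(82) = 63, hence |⟨82⟩| = 63.
[(Z/127Z)^× : ⟨82⟩] = 126/63 = 2.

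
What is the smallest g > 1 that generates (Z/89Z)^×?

φ(89) = 89 − 1 = 88 = 2^3 · 11.
g is a primitive root iff g^(88/q) ≢ 1 (mod 89) for each prime q ∈ {2, 11}.
g = 2: 2^44 ≡ 1 — hits 1, so not a primitive root.
g = 3: 3^44 ≡ 88; 3^8 ≡ 64 — none is 1, so 3 is a primitive root.
So 3 is the smallest generator of (Z/89Z)^×.

3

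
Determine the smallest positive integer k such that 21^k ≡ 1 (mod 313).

312

Since 21 ∈ (Z/313Z)^×, its order divides φ(313) = 313 − 1 = 312 = 2^3 · 3 · 13.
Divisors of 312: 1, 2, 3, 4, 6, 8, 12, 13, 24, 26, 39, 52, 78, 104, 156, 312.
Compute 21^d (mod 313) for the divisors d until we hit 1:
21^1 ≡ 21 (mod 313)
21^2 ≡ 128 (mod 313)
21^3 ≡ 184 (mod 313)
21^4 ≡ 108 (mod 313)
21^6 ≡ 52 (mod 313)
21^8 ≡ 83 (mod 313)
21^12 ≡ 200 (mod 313)
21^13 ≡ 131 (mod 313)
21^24 ≡ 249 (mod 313)
21^26 ≡ 259 (mod 313)
21^39 ≡ 125 (mod 313)
21^52 ≡ 99 (mod 313)
21^78 ≡ 288 (mod 313)
21^104 ≡ 98 (mod 313)
21^156 ≡ 312 (mod 313)
21^312 ≡ 1 (mod 313) ✓
Hence ord(21) = 312.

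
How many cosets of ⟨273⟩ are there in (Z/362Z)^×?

Since 273 ∈ (Z/362Z)^×, its order divides φ(362) = φ(2)·φ(181) = 1·180 = 180 = 2^2 · 3^2 · 5.
Divisors of 180: 1, 2, 3, 4, 5, 6, 9, 10, 12, 15, 18, 20, 30, 36, 45, 60, 90, 180.
Evaluate successive powers at the divisors of 180:
273^1 ≡ 273 (mod 362)
273^2 ≡ 319 (mod 362)
273^3 ≡ 207 (mod 362)
273^4 ≡ 39 (mod 362)
273^5 ≡ 149 (mod 362)
273^6 ≡ 133 (mod 362)
273^9 ≡ 19 (mod 362)
273^10 ≡ 119 (mod 362)
273^12 ≡ 313 (mod 362)
273^15 ≡ 355 (mod 362)
273^18 ≡ 361 (mod 362)
273^20 ≡ 43 (mod 362)
273^30 ≡ 49 (mod 362)
273^36 ≡ 1 (mod 362) ✓
Thus |⟨273⟩| = ord(273) = 36.
The index is φ(362) / ord(273) = 180 / 36 = 5.

5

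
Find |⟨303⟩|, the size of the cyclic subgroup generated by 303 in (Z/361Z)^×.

38

ord(303) | φ(361) = φ(19^2) = 19·(19−1) = 342 = 2 · 3^2 · 19.
Divisors of 342: 1, 2, 3, 6, 9, 18, 19, 38, 57, 114, 171, 342.
Test each divisor d:
303^1 ≡ 303 (mod 361)
303^2 ≡ 115 (mod 361)
303^3 ≡ 189 (mod 361)
303^6 ≡ 343 (mod 361)
303^9 ≡ 208 (mod 361)
303^18 ≡ 305 (mod 361)
303^19 ≡ 360 (mod 361)
303^38 ≡ 1 (mod 361) ✓
Hence ord(303) = 38.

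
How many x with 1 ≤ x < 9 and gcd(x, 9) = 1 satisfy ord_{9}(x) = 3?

φ(9) = φ(3^2) = 3·(3−1) = 6 = 2 · 3.
In a cyclic group of order 6, there are φ(d) elements of order d for each divisor d of 6, and zero for non-divisors.
3 | 6, and φ(3) = 3 − 1 = 2.

2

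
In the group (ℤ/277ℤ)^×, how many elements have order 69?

44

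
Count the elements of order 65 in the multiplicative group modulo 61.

0

φ(61) = 61 − 1 = 60 = 2^2 · 3 · 5.
(Z/61Z)^× is cyclic (|G| = 60); a cyclic group of order m has exactly φ(d) elements of each order d | m, and none otherwise.
Since 65 ∤ 60, the count is 0.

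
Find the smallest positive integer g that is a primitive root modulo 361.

2

φ(361) = φ(19^2) = 19·(19−1) = 342 = 2 · 3^2 · 19.
g is a primitive root iff g^(342/q) ≢ 1 (mod 361) for each prime q ∈ {2, 3, 19}.
g = 2: 2^171 ≡ 360; 2^114 ≡ 292; 2^18 ≡ 58 — none is 1, so 2 is a primitive root.
So 2 is the smallest generator of (Z/361Z)^×.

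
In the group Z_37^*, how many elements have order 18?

6

φ(37) = 37 − 1 = 36 = 2^2 · 3^2.
Since (Z/37Z)^× is cyclic of order 36, the number of elements of order d is φ(d) when d | 36 and 0 otherwise.
18 = 2 · 3^2 divides 36, and φ(18) = 6.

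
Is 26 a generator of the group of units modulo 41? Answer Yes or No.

Yes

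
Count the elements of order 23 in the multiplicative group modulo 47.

φ(47) = 47 − 1 = 46 = 2 · 23.
In a cyclic group of order 46, there are φ(d) elements of order d for each divisor d of 46, and zero for non-divisors.
23 | 46, and φ(23) = 23 − 1 = 22.

22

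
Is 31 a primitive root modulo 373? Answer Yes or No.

No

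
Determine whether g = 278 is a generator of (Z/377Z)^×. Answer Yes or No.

No

377 = 13 · 29 is a product of two distinct odd primes, so (Z/377Z)^× ≅ (Z/13Z)^× × (Z/29Z)^× is not cyclic.
No primitive root modulo 377 exists; in particular 278 is not one.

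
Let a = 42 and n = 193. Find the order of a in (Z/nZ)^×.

ord(42) | φ(193) = 193 − 1 = 192 = 2^6 · 3.
Divisors of 192: 1, 2, 3, 4, 6, 8, 12, 16, 24, 32, 48, 64, 96, 192.
Test each divisor d:
42^1 ≡ 42 (mod 193)
42^2 ≡ 27 (mod 193)
42^3 ≡ 169 (mod 193)
42^4 ≡ 150 (mod 193)
42^6 ≡ 190 (mod 193)
42^8 ≡ 112 (mod 193)
42^12 ≡ 9 (mod 193)
42^16 ≡ 192 (mod 193)
42^24 ≡ 81 (mod 193)
42^32 ≡ 1 (mod 193) ✓
Hence ord(42) = 32.

32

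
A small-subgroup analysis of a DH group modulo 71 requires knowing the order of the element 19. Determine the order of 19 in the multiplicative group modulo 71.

35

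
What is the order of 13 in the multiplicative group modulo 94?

Since 13 ∈ (Z/94Z)^×, its order divides φ(94) = φ(2)·φ(47) = 1·46 = 46 = 2 · 23.
Divisors of 46: 1, 2, 23, 46.
Check 13^d mod 94 for each divisor in increasing order:
13^1 ≡ 13 (mod 94)
13^2 ≡ 75 (mod 94)
13^23 ≡ 93 (mod 94)
13^46 ≡ 1 (mod 94) ✓
So ord_94(13) = 46.

46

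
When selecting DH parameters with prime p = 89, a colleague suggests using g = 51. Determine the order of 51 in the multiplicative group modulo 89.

ord(51) | φ(89) = 89 − 1 = 88 = 2^3 · 11.
Divisors of 88: 1, 2, 4, 8, 11, 22, 44, 88.
Test each divisor d:
51^1 ≡ 51 (mod 89)
51^2 ≡ 20 (mod 89)
51^4 ≡ 44 (mod 89)
51^8 ≡ 67 (mod 89)
51^11 ≡ 77 (mod 89)
51^22 ≡ 55 (mod 89)
51^44 ≡ 88 (mod 89)
51^88 ≡ 1 (mod 89) ✓
So ord_89(51) = 88.

88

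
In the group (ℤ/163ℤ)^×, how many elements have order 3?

φ(163) = 163 − 1 = 162 = 2 · 3^4.
(Z/163Z)^× is cyclic (|G| = 162); a cyclic group of order m has exactly φ(d) elements of each order d | m, and none otherwise.
3 | 162, and φ(3) = 3 − 1 = 2.

2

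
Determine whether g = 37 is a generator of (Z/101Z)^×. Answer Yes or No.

No

φ(101) = 101 − 1 = 100 = 2^2 · 5^2.
An element g generates (Z/101Z)^× iff g^(100/q) ≢ 1 (mod 101) for each prime q ∈ {2, 5}.
37^50 ≡ 1 (mod 101)  [q = 2: ≡ 1 ✗]
37^20 ≡ 95 (mod 101)  [q = 5: ≢ 1 ✓]
37^50 ≡ 1 shows ord(37) | 50, strictly less than φ(101); not a primitive root.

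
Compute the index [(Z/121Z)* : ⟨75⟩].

ord(75) | φ(121) = φ(11^2) = 11·(11−1) = 110 = 2 · 5 · 11.
Divisors of 110: 1, 2, 5, 10, 11, 22, 55, 110.
Compute 75^d (mod 121) for the divisors d until we hit 1:
75^1 ≡ 75 (mod 121)
75^2 ≡ 59 (mod 121)
75^5 ≡ 78 (mod 121)
75^10 ≡ 34 (mod 121)
75^11 ≡ 9 (mod 121)
75^22 ≡ 81 (mod 121)
75^55 ≡ 1 (mod 121) ✓
The order of 75 is 55, so the subgroup it generates has 55 elements.
Index = |(Z/121Z)^×| / |⟨75⟩| = 110 / 55 = 2.

2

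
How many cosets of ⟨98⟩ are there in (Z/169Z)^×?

ord(98) | φ(169) = φ(13^2) = 13·(13−1) = 156 = 2^2 · 3 · 13.
Divisors of 156: 1, 2, 3, 4, 6, 12, 13, 26, 39, 52, 78, 156.
Evaluate successive powers at the divisors of 156:
98^1 ≡ 98 (mod 169)
98^2 ≡ 140 (mod 169)
98^3 ≡ 31 (mod 169)
98^4 ≡ 165 (mod 169)
98^6 ≡ 116 (mod 169)
98^12 ≡ 105 (mod 169)
98^13 ≡ 150 (mod 169)
98^26 ≡ 23 (mod 169)
98^39 ≡ 70 (mod 169)
98^52 ≡ 22 (mod 169)
98^78 ≡ 168 (mod 169)
98^156 ≡ 1 (mod 169) ✓
Thus |⟨98⟩| = ord(98) = 156.
The index is φ(169) / ord(98) = 156 / 156 = 1.

1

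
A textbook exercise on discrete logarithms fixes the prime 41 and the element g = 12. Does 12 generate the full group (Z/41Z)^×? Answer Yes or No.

φ(41) = 41 − 1 = 40 = 2^3 · 5.
12 is a primitive root mod 41 iff 12^(φ(41)/q) ≢ 1 for every prime q | φ(41), i.e. q ∈ {2, 5}.
12^20 ≡ 40 (mod 41)  [q = 2: ≢ 1 ✓]
12^8 ≡ 18 (mod 41)  [q = 5: ≢ 1 ✓]
None equal 1, so ord_41(12) = 40: 12 is a primitive root.

Yes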